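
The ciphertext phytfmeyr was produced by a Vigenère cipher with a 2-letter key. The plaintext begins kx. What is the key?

Subtract each crib letter from the matching ciphertext letter (mod 26):
p(15)−k(10)=5 → f
h(7)−x(23)=-16≡10 → k

fk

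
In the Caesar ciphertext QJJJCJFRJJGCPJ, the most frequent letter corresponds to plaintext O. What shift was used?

The most frequent ciphertext letter is J (appears 7 times).
J is position 9; O is position 14.
Shift = -5≡21.

21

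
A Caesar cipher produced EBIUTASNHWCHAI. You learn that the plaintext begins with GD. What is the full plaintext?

From the crib: E(4)−G(6)=-2≡24, so the shift is 24.
Subtract 24 from each ciphertext letter:
E(4): 4−24=-20≡6 → G
B(1): 1−24=-23≡3 → D
I(8): 8−24=-16≡10 → K
U(20): 20−24=-4≡22 → W
T(19): 19−24=-5≡21 → V
A(0): 0−24=-24≡2 → C
S(18): 18−24=-6≡20 → U
N(13): 13−24=-11≡15 → P
H(7): 7−24=-17≡9 → J
W(22): 22−24=-2≡24 → Y
C(2): 2−24=-22≡4 → E
H(7): 7−24=-17≡9 → J
A(0): 0−24=-24≡2 → C
I(8): 8−24=-16≡10 → K

GDKWVCUPJYEJCK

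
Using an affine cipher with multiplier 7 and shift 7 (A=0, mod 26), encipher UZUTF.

RARKQ

U(20): 7·20+7=147≡17 → R
Z(25): 7·25+7=182≡0 → A
U(20): 7·20+7=147≡17 → R
T(19): 7·19+7=140≡10 → K
F(5): 7·5+7=42≡16 → Q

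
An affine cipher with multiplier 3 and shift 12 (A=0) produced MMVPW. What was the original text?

AADBM

The inverse of 3 mod 26 is 9, since 3·9=27≡1. Apply D(y)=9·(y−12) mod 26:
M(12): 9·(12−12)=0 → A
M(12): 9·(12−12)=0 → A
V(21): 9·(21−12)=81≡3 → D
P(15): 9·(15−12)=27≡1 → B
W(22): 9·(22−12)=90≡12 → M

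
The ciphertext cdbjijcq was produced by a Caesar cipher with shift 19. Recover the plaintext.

jkiqpqjx

c(2): 2−19=-17≡9 → j
d(3): 3−19=-16≡10 → k
b(1): 1−19=-18≡8 → i
j(9): 9−19=-10≡16 → q
i(8): 8−19=-11≡15 → p
j(9): 9−19=-10≡16 → q
c(2): 2−19=-17≡9 → j
q(16): 16−19=-3≡23 → x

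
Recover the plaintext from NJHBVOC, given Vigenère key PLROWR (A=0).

YYQNZXN

Repeat the key across the ciphertext: PLROWRP
N(13)−P(15): -2≡24 → Y
J(9)−L(11): -2≡24 → Y
H(7)−R(17): -10≡16 → Q
B(1)−O(14): -13≡13 → N
V(21)−W(22): -1≡25 → Z
O(14)−R(17): -3≡23 → X
C(2)−P(15): -13≡13 → N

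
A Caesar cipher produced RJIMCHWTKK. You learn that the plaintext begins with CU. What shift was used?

From the crib: R(17)−C(2)=15, so the shift is 15.

15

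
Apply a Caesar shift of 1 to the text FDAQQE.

F(5): 5+1=6 → G
D(3): 3+1=4 → E
A(0): 0+1=1 → B
Q(16): 16+1=17 → R
Q(16): 16+1=17 → R
E(4): 4+1=5 → F

GEBRRF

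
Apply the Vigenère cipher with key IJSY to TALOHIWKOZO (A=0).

Repeat the key across the message: IJSYIJSYIJS
T(19)+I(8): 27≡1 → B
A(0)+J(9): 9 → J
L(11)+S(18): 29≡3 → D
O(14)+Y(24): 38≡12 → M
H(7)+I(8): 15 → P
I(8)+J(9): 17 → R
W(22)+S(18): 40≡14 → O
K(10)+Y(24): 34≡8 → I
O(14)+I(8): 22 → W
Z(25)+J(9): 34≡8 → I
O(14)+S(18): 32≡6 → G

BJDMPROIWIG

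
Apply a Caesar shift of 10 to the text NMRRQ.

N(13): 13+10=23 → X
M(12): 12+10=22 → W
R(17): 17+10=27≡1 → B
R(17): 17+10=27≡1 → B
Q(16): 16+10=26≡0 → A

XWBBA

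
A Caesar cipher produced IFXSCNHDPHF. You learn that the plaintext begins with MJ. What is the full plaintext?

From the crib: I(8)−M(12)=-4≡22, so the shift is 22.
Subtract 22 from each ciphertext letter:
I(8): 8−22=-14≡12 → M
F(5): 5−22=-17≡9 → J
X(23): 23−22=1 → B
S(18): 18−22=-4≡22 → W
C(2): 2−22=-20≡6 → G
N(13): 13−22=-9≡17 → R
H(7): 7−22=-15≡11 → L
D(3): 3−22=-19≡7 → H
P(15): 15−22=-7≡19 → T
H(7): 7−22=-15≡11 → L
F(5): 5−22=-17≡9 → J

MJBWGRLHTLJ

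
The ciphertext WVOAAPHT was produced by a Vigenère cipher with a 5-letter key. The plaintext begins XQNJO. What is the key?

ZFBRM

Subtract each crib letter from the matching ciphertext letter (mod 26):
W(22)−X(23)=-1≡25 → Z
V(21)−Q(16)=5 → F
O(14)−N(13)=1 → B
A(0)−J(9)=-9≡17 → R
A(0)−O(14)=-14≡12 → M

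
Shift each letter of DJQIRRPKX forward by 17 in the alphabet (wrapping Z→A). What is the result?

UAHZIIGBO

D(3): 3+17=20 → U
J(9): 9+17=26≡0 → A
Q(16): 16+17=33≡7 → H
I(8): 8+17=25 → Z
R(17): 17+17=34≡8 → I
R(17): 17+17=34≡8 → I
P(15): 15+17=32≡6 → G
K(10): 10+17=27≡1 → B
X(23): 23+17=40≡14 → O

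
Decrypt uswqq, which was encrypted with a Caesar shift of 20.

u(20): 20−20=0 → a
s(18): 18−20=-2≡24 → y
w(22): 22−20=2 → c
q(16): 16−20=-4≡22 → w
q(16): 16−20=-4≡22 → w

aycww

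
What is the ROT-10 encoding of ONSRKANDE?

O(14): 14+10=24 → Y
N(13): 13+10=23 → X
S(18): 18+10=28≡2 → C
R(17): 17+10=27≡1 → B
K(10): 10+10=20 → U
A(0): 0+10=10 → K
N(13): 13+10=23 → X
D(3): 3+10=13 → N
E(4): 4+10=14 → O

YXCBUKXNO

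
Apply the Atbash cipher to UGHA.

FTSZ

U(20) → F(5)
G(6) → T(19)
H(7) → S(18)
A(0) → Z(25)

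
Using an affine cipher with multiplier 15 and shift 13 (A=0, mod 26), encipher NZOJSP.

N(13): 15·13+13=208≡0 → A
Z(25): 15·25+13=388≡24 → Y
O(14): 15·14+13=223≡15 → P
J(9): 15·9+13=148≡18 → S
S(18): 15·18+13=283≡23 → X
P(15): 15·15+13=238≡4 → E

AYPSXE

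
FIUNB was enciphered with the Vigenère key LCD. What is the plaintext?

Repeat the key across the ciphertext: LCDLC
F(5)−L(11): -6≡20 → U
I(8)−C(2): 6 → G
U(20)−D(3): 17 → R
N(13)−L(11): 2 → C
B(1)−C(2): -1≡25 → Z

UGRCZ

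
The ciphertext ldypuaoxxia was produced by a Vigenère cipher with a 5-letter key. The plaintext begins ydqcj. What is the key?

Subtract each crib letter from the matching ciphertext letter (mod 26):
l(11)−y(24)=-13≡13 → n
d(3)−d(3)=0 → a
y(24)−q(16)=8 → i
p(15)−c(2)=13 → n
u(20)−j(9)=11 → l

nainl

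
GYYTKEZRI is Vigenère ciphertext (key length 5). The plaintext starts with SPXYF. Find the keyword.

OJBVF

Subtract each crib letter from the matching ciphertext letter (mod 26):
G(6)−S(18)=-12≡14 → O
Y(24)−P(15)=9 → J
Y(24)−X(23)=1 → B
T(19)−Y(24)=-5≡21 → V
K(10)−F(5)=5 → F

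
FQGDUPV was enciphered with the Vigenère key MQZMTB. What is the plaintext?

TAHRBOJ

Repeat the key across the ciphertext: MQZMTBM
F(5)−M(12): -7≡19 → T
Q(16)−Q(16): 0 → A
G(6)−Z(25): -19≡7 → H
D(3)−M(12): -9≡17 → R
U(20)−T(19): 1 → B
P(15)−B(1): 14 → O
V(21)−M(12): 9 → J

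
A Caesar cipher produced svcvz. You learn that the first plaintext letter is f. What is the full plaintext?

From the crib: s(18)−f(5)=13, so the shift is 13.
Subtract 13 from each ciphertext letter:
s(18): 18−13=5 → f
v(21): 21−13=8 → i
c(2): 2−13=-11≡15 → p
v(21): 21−13=8 → i
z(25): 25−13=12 → m

fipim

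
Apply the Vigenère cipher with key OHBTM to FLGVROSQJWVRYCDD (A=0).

TSHODCZRCIJYZVPR

Repeat the key across the message: OHBTMOHBTMOHBTMO
F(5)+O(14): 19 → T
L(11)+H(7): 18 → S
G(6)+B(1): 7 → H
V(21)+T(19): 40≡14 → O
R(17)+M(12): 29≡3 → D
O(14)+O(14): 28≡2 → C
S(18)+H(7): 25 → Z
Q(16)+B(1): 17 → R
J(9)+T(19): 28≡2 → C
W(22)+M(12): 34≡8 → I
V(21)+O(14): 35≡9 → J
R(17)+H(7): 24 → Y
Y(24)+B(1): 25 → Z
C(2)+T(19): 21 → V
D(3)+M(12): 15 → P
D(3)+O(14): 17 → R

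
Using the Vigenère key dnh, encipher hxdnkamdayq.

Repeat the key across the message: dnhdnhdnhdn
h(7)+d(3): 10 → k
x(23)+n(13): 36≡10 → k
d(3)+h(7): 10 → k
n(13)+d(3): 16 → q
k(10)+n(13): 23 → x
a(0)+h(7): 7 → h
m(12)+d(3): 15 → p
d(3)+n(13): 16 → q
a(0)+h(7): 7 → h
y(24)+d(3): 27≡1 → b
q(16)+n(13): 29≡3 → d

kkkqxhpqhbd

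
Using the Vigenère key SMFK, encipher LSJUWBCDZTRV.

DEOEONHNRFWF

Repeat the key across the message: SMFKSMFKSMFK
L(11)+S(18): 29≡3 → D
S(18)+M(12): 30≡4 → E
J(9)+F(5): 14 → O
U(20)+K(10): 30≡4 → E
W(22)+S(18): 40≡14 → O
B(1)+M(12): 13 → N
C(2)+F(5): 7 → H
D(3)+K(10): 13 → N
Z(25)+S(18): 43≡17 → R
T(19)+M(12): 31≡5 → F
R(17)+F(5): 22 → W
V(21)+K(10): 31≡5 → F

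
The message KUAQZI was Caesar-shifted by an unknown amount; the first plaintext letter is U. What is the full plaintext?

UEKAJS

From the crib: K(10)−U(20)=-10≡16, so the shift is 16.
Subtract 16 from each ciphertext letter:
K(10): 10−16=-6≡20 → U
U(20): 20−16=4 → E
A(0): 0−16=-16≡10 → K
Q(16): 16−16=0 → A
Z(25): 25−16=9 → J
I(8): 8−16=-8≡18 → S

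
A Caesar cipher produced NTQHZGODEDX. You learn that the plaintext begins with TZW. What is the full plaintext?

From the crib: N(13)−T(19)=-6≡20, so the shift is 20.
Subtract 20 from each ciphertext letter:
N(13): 13−20=-7≡19 → T
T(19): 19−20=-1≡25 → Z
Q(16): 16−20=-4≡22 → W
H(7): 7−20=-13≡13 → N
Z(25): 25−20=5 → F
G(6): 6−20=-14≡12 → M
O(14): 14−20=-6≡20 → U
D(3): 3−20=-17≡9 → J
E(4): 4−20=-16≡10 → K
D(3): 3−20=-17≡9 → J
X(23): 23−20=3 → D

TZWNFMUJKJD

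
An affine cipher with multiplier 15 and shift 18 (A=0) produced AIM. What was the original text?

The inverse of 15 mod 26 is 7, since 15·7=105≡1. Apply D(y)=7·(y−18) mod 26:
A(0): 7·(0−18)=-126≡4 → E
I(8): 7·(8−18)=-70≡8 → I
M(12): 7·(12−18)=-42≡10 → K

EIK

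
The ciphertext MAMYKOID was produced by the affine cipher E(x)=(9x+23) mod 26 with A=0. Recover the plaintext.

The inverse of 9 mod 26 is 3, since 9·3=27≡1. Apply D(y)=3·(y−23) mod 26:
M(12): 3·(12−23)=-33≡19 → T
A(0): 3·(0−23)=-69≡9 → J
M(12): 3·(12−23)=-33≡19 → T
Y(24): 3·(24−23)=3 → D
K(10): 3·(10−23)=-39≡13 → N
O(14): 3·(14−23)=-27≡25 → Z
I(8): 3·(8−23)=-45≡7 → H
D(3): 3·(3−23)=-60≡18 → S

TJTDNZHS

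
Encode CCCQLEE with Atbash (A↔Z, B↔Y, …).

XXXJOVV

C(2) → X(23)
C(2) → X(23)
C(2) → X(23)
Q(16) → J(9)
L(11) → O(14)
E(4) → V(21)
E(4) → V(21)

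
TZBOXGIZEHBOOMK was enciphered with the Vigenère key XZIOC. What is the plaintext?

Repeat the key across the ciphertext: XZIOCXZIOCXZIOC
T(19)−X(23): -4≡22 → W
Z(25)−Z(25): 0 → A
B(1)−I(8): -7≡19 → T
O(14)−O(14): 0 → A
X(23)−C(2): 21 → V
G(6)−X(23): -17≡9 → J
I(8)−Z(25): -17≡9 → J
Z(25)−I(8): 17 → R
E(4)−O(14): -10≡16 → Q
H(7)−C(2): 5 → F
B(1)−X(23): -22≡4 → E
O(14)−Z(25): -11≡15 → P
O(14)−I(8): 6 → G
M(12)−O(14): -2≡24 → Y
K(10)−C(2): 8 → I

WATAVJJRQFEPGYI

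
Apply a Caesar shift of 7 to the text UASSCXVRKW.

BHZZJECYRD

U(20): 20+7=27≡1 → B
A(0): 0+7=7 → H
S(18): 18+7=25 → Z
S(18): 18+7=25 → Z
C(2): 2+7=9 → J
X(23): 23+7=30≡4 → E
V(21): 21+7=28≡2 → C
R(17): 17+7=24 → Y
K(10): 10+7=17 → R
W(22): 22+7=29≡3 → D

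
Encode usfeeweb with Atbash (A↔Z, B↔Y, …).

fhuvvdvy

u(20) → f(5)
s(18) → h(7)
f(5) → u(20)
e(4) → v(21)
e(4) → v(21)
w(22) → d(3)
e(4) → v(21)
b(1) → y(24)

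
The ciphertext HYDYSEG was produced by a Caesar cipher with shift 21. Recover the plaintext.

MDIDXJL

H(7): 7−21=-14≡12 → M
Y(24): 24−21=3 → D
D(3): 3−21=-18≡8 → I
Y(24): 24−21=3 → D
S(18): 18−21=-3≡23 → X
E(4): 4−21=-17≡9 → J
G(6): 6−21=-15≡11 → L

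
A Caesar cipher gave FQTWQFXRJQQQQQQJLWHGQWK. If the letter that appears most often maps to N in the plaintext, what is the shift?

The most frequent ciphertext letter is Q (appears 9 times).
Q is position 16; N is position 13.
Shift = 3.

3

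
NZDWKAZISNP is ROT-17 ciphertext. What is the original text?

WIMFTJIRBWY

N(13): 13−17=-4≡22 → W
Z(25): 25−17=8 → I
D(3): 3−17=-14≡12 → M
W(22): 22−17=5 → F
K(10): 10−17=-7≡19 → T
A(0): 0−17=-17≡9 → J
Z(25): 25−17=8 → I
I(8): 8−17=-9≡17 → R
S(18): 18−17=1 → B
N(13): 13−17=-4≡22 → W
P(15): 15−17=-2≡24 → Y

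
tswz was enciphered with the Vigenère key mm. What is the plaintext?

Repeat the key across the ciphertext: mmmm
t(19)−m(12): 7 → h
s(18)−m(12): 6 → g
w(22)−m(12): 10 → k
z(25)−m(12): 13 → n

hgkn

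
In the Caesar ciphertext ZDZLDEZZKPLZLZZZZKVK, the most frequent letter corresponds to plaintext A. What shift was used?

The most frequent ciphertext letter is Z (appears 9 times).
Z is position 25; A is position 0.
Shift = 25.

25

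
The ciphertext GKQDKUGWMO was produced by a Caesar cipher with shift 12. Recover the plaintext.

UYERYIUKAC

G(6): 6−12=-6≡20 → U
K(10): 10−12=-2≡24 → Y
Q(16): 16−12=4 → E
D(3): 3−12=-9≡17 → R
K(10): 10−12=-2≡24 → Y
U(20): 20−12=8 → I
G(6): 6−12=-6≡20 → U
W(22): 22−12=10 → K
M(12): 12−12=0 → A
O(14): 14−12=2 → C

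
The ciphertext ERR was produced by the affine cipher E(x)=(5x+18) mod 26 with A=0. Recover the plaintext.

The inverse of 5 mod 26 is 21, since 5·21=105≡1. Apply D(y)=21·(y−18) mod 26:
E(4): 21·(4−18)=-294≡18 → S
R(17): 21·(17−18)=-21≡5 → F
R(17): 21·(17−18)=-21≡5 → F

SFF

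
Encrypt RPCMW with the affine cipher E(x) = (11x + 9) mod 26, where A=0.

OSFLR

R(17): 11·17+9=196≡14 → O
P(15): 11·15+9=174≡18 → S
C(2): 11·2+9=31≡5 → F
M(12): 11·12+9=141≡11 → L
W(22): 11·22+9=251≡17 → R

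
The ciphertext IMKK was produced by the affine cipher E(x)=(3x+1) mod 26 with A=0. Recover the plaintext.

LVDD

The inverse of 3 mod 26 is 9, since 3·9=27≡1. Apply D(y)=9·(y−1) mod 26:
I(8): 9·(8−1)=63≡11 → L
M(12): 9·(12−1)=99≡21 → V
K(10): 9·(10−1)=81≡3 → D
K(10): 9·(10−1)=81≡3 → D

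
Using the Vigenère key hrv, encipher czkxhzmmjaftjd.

Repeat the key across the message: hrvhrvhrvhrvhr
c(2)+h(7): 9 → j
z(25)+r(17): 42≡16 → q
k(10)+v(21): 31≡5 → f
x(23)+h(7): 30≡4 → e
h(7)+r(17): 24 → y
z(25)+v(21): 46≡20 → u
m(12)+h(7): 19 → t
m(12)+r(17): 29≡3 → d
j(9)+v(21): 30≡4 → e
a(0)+h(7): 7 → h
f(5)+r(17): 22 → w
t(19)+v(21): 40≡14 → o
j(9)+h(7): 16 → q
d(3)+r(17): 20 → u

jqfeyutdehwoqu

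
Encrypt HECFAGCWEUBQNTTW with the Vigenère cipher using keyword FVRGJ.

MZTLJLXNKDGLEZCB

Repeat the key across the message: FVRGJFVRGJFVRGJF
H(7)+F(5): 12 → M
E(4)+V(21): 25 → Z
C(2)+R(17): 19 → T
F(5)+G(6): 11 → L
A(0)+J(9): 9 → J
G(6)+F(5): 11 → L
C(2)+V(21): 23 → X
W(22)+R(17): 39≡13 → N
E(4)+G(6): 10 → K
U(20)+J(9): 29≡3 → D
B(1)+F(5): 6 → G
Q(16)+V(21): 37≡11 → L
N(13)+R(17): 30≡4 → E
T(19)+G(6): 25 → Z
T(19)+J(9): 28≡2 → C
W(22)+F(5): 27≡1 → B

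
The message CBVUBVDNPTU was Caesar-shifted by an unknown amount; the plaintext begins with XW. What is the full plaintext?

From the crib: C(2)−X(23)=-21≡5, so the shift is 5.
Subtract 5 from each ciphertext letter:
C(2): 2−5=-3≡23 → X
B(1): 1−5=-4≡22 → W
V(21): 21−5=16 → Q
U(20): 20−5=15 → P
B(1): 1−5=-4≡22 → W
V(21): 21−5=16 → Q
D(3): 3−5=-2≡24 → Y
N(13): 13−5=8 → I
P(15): 15−5=10 → K
T(19): 19−5=14 → O
U(20): 20−5=15 → P

XWQPWQYIKOP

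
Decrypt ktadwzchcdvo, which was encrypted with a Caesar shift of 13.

xgnqjmpupqib

k(10): 10−13=-3≡23 → x
t(19): 19−13=6 → g
a(0): 0−13=-13≡13 → n
d(3): 3−13=-10≡16 → q
w(22): 22−13=9 → j
z(25): 25−13=12 → m
c(2): 2−13=-11≡15 → p
h(7): 7−13=-6≡20 → u
c(2): 2−13=-11≡15 → p
d(3): 3−13=-10≡16 → q
v(21): 21−13=8 → i
o(14): 14−13=1 → b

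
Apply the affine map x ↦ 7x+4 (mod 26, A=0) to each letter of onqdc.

o(14): 7·14+4=102≡24 → y
n(13): 7·13+4=95≡17 → r
q(16): 7·16+4=116≡12 → m
d(3): 7·3+4=25 → z
c(2): 7·2+4=18 → s

yrmzs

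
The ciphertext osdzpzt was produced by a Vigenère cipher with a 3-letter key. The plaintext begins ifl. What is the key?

gns

Subtract each crib letter from the matching ciphertext letter (mod 26):
o(14)−i(8)=6 → g
s(18)−f(5)=13 → n
d(3)−l(11)=-8≡18 → s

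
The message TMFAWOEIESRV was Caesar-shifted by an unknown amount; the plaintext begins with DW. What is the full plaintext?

DWPKGYOSOCBF

From the crib: T(19)−D(3)=16, so the shift is 16.
Subtract 16 from each ciphertext letter:
T(19): 19−16=3 → D
M(12): 12−16=-4≡22 → W
F(5): 5−16=-11≡15 → P
A(0): 0−16=-16≡10 → K
W(22): 22−16=6 → G
O(14): 14−16=-2≡24 → Y
E(4): 4−16=-12≡14 → O
I(8): 8−16=-8≡18 → S
E(4): 4−16=-12≡14 → O
S(18): 18−16=2 → C
R(17): 17−16=1 → B
V(21): 21−16=5 → F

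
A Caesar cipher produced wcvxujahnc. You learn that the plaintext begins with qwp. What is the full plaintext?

qwprodubhw

From the crib: w(22)−q(16)=6, so the shift is 6.
Subtract 6 from each ciphertext letter:
w(22): 22−6=16 → q
c(2): 2−6=-4≡22 → w
v(21): 21−6=15 → p
x(23): 23−6=17 → r
u(20): 20−6=14 → o
j(9): 9−6=3 → d
a(0): 0−6=-6≡20 → u
h(7): 7−6=1 → b
n(13): 13−6=7 → h
c(2): 2−6=-4≡22 → w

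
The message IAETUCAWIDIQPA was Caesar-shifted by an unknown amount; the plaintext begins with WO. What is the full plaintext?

WOSHIQOKWRWEDO

From the crib: I(8)−W(22)=-14≡12, so the shift is 12.
Subtract 12 from each ciphertext letter:
I(8): 8−12=-4≡22 → W
A(0): 0−12=-12≡14 → O
E(4): 4−12=-8≡18 → S
T(19): 19−12=7 → H
U(20): 20−12=8 → I
C(2): 2−12=-10≡16 → Q
A(0): 0−12=-12≡14 → O
W(22): 22−12=10 → K
I(8): 8−12=-4≡22 → W
D(3): 3−12=-9≡17 → R
I(8): 8−12=-4≡22 → W
Q(16): 16−12=4 → E
P(15): 15−12=3 → D
A(0): 0−12=-12≡14 → O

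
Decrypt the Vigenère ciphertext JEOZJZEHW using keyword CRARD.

HNOIGXNHF

Repeat the key across the ciphertext: CRARDCRAR
J(9)−C(2): 7 → H
E(4)−R(17): -13≡13 → N
O(14)−A(0): 14 → O
Z(25)−R(17): 8 → I
J(9)−D(3): 6 → G
Z(25)−C(2): 23 → X
E(4)−R(17): -13≡13 → N
H(7)−A(0): 7 → H
W(22)−R(17): 5 → F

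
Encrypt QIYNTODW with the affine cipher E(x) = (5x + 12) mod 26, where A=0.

OACZDEBS

Q(16): 5·16+12=92≡14 → O
I(8): 5·8+12=52≡0 → A
Y(24): 5·24+12=132≡2 → C
N(13): 5·13+12=77≡25 → Z
T(19): 5·19+12=107≡3 → D
O(14): 5·14+12=82≡4 → E
D(3): 5·3+12=27≡1 → B
W(22): 5·22+12=122≡18 → S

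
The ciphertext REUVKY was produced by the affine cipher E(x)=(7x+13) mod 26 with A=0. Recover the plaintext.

The inverse of 7 mod 26 is 15, since 7·15=105≡1. Apply D(y)=15·(y−13) mod 26:
R(17): 15·(17−13)=60≡8 → I
E(4): 15·(4−13)=-135≡21 → V
U(20): 15·(20−13)=105≡1 → B
V(21): 15·(21−13)=120≡16 → Q
K(10): 15·(10−13)=-45≡7 → H
Y(24): 15·(24−13)=165≡9 → J

IVBQHJ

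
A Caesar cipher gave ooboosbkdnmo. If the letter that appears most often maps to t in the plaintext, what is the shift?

21

The most frequent ciphertext letter is o (appears 5 times).
o is position 14; t is position 19.
Shift = -5≡21.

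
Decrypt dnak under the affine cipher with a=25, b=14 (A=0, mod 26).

The inverse of 25 mod 26 is 25, since 25·25=625≡1. Apply D(y)=25·(y−14) mod 26:
d(3): 25·(3−14)=-275≡11 → l
n(13): 25·(13−14)=-25≡1 → b
a(0): 25·(0−14)=-350≡14 → o
k(10): 25·(10−14)=-100≡4 → e

lboe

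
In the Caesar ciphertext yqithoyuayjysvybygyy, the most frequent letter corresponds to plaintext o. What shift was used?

10

The most frequent ciphertext letter is y (appears 8 times).
y is position 24; o is position 14.
Shift = 10.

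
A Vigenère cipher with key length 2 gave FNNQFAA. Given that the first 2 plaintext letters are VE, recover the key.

Subtract each crib letter from the matching ciphertext letter (mod 26):
F(5)−V(21)=-16≡10 → K
N(13)−E(4)=9 → J

KJ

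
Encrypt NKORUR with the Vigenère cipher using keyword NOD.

AYREIU

Repeat the key across the message: NODNOD
N(13)+N(13): 26≡0 → A
K(10)+O(14): 24 → Y
O(14)+D(3): 17 → R
R(17)+N(13): 30≡4 → E
U(20)+O(14): 34≡8 → I
R(17)+D(3): 20 → U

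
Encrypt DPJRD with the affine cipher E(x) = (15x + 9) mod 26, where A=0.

CAOEC

D(3): 15·3+9=54≡2 → C
P(15): 15·15+9=234≡0 → A
J(9): 15·9+9=144≡14 → O
R(17): 15·17+9=264≡4 → E
D(3): 15·3+9=54≡2 → C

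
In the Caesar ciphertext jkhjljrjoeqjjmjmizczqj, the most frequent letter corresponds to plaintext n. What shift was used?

The most frequent ciphertext letter is j (appears 8 times).
j is position 9; n is position 13.
Shift = -4≡22.

22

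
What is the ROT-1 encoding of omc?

pnd

o(14): 14+1=15 → p
m(12): 12+1=13 → n
c(2): 2+1=3 → d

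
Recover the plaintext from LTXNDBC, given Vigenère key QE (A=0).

Repeat the key across the ciphertext: QEQEQEQ
L(11)−Q(16): -5≡21 → V
T(19)−E(4): 15 → P
X(23)−Q(16): 7 → H
N(13)−E(4): 9 → J
D(3)−Q(16): -13≡13 → N
B(1)−E(4): -3≡23 → X
C(2)−Q(16): -14≡12 → M

VPHJNXM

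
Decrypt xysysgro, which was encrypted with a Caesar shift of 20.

x(23): 23−20=3 → d
y(24): 24−20=4 → e
s(18): 18−20=-2≡24 → y
y(24): 24−20=4 → e
s(18): 18−20=-2≡24 → y
g(6): 6−20=-14≡12 → m
r(17): 17−20=-3≡23 → x
o(14): 14−20=-6≡20 → u

deyeymxu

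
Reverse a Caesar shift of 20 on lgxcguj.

l(11): 11−20=-9≡17 → r
g(6): 6−20=-14≡12 → m
x(23): 23−20=3 → d
c(2): 2−20=-18≡8 → i
g(6): 6−20=-14≡12 → m
u(20): 20−20=0 → a
j(9): 9−20=-11≡15 → p

rmdimap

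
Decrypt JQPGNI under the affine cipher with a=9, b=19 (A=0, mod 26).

The inverse of 9 mod 26 is 3, since 9·3=27≡1. Apply D(y)=3·(y−19) mod 26:
J(9): 3·(9−19)=-30≡22 → W
Q(16): 3·(16−19)=-9≡17 → R
P(15): 3·(15−19)=-12≡14 → O
G(6): 3·(6−19)=-39≡13 → N
N(13): 3·(13−19)=-18≡8 → I
I(8): 3·(8−19)=-33≡19 → T

WRONIT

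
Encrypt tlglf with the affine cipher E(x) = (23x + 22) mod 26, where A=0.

rpeph

t(19): 23·19+22=459≡17 → r
l(11): 23·11+22=275≡15 → p
g(6): 23·6+22=160≡4 → e
l(11): 23·11+22=275≡15 → p
f(5): 23·5+22=137≡7 → h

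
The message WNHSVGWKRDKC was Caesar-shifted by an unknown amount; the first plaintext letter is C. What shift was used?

20

From the crib: W(22)−C(2)=20, so the shift is 20.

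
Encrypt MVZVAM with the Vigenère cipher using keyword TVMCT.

Repeat the key across the message: TVMCTT
M(12)+T(19): 31≡5 → F
V(21)+V(21): 42≡16 → Q
Z(25)+M(12): 37≡11 → L
V(21)+C(2): 23 → X
A(0)+T(19): 19 → T
M(12)+T(19): 31≡5 → F

FQLXTF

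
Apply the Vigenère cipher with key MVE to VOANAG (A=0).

HJEZVK

Repeat the key across the message: MVEMVE
V(21)+M(12): 33≡7 → H
O(14)+V(21): 35≡9 → J
A(0)+E(4): 4 → E
N(13)+M(12): 25 → Z
A(0)+V(21): 21 → V
G(6)+E(4): 10 → K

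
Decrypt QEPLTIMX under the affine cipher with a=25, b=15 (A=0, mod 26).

The inverse of 25 mod 26 is 25, since 25·25=625≡1. Apply D(y)=25·(y−15) mod 26:
Q(16): 25·(16−15)=25 → Z
E(4): 25·(4−15)=-275≡11 → L
P(15): 25·(15−15)=0 → A
L(11): 25·(11−15)=-100≡4 → E
T(19): 25·(19−15)=100≡22 → W
I(8): 25·(8−15)=-175≡7 → H
M(12): 25·(12−15)=-75≡3 → D
X(23): 25·(23−15)=200≡18 → S

ZLAEWHDS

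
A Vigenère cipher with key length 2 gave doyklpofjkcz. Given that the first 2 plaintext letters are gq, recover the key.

Subtract each crib letter from the matching ciphertext letter (mod 26):
d(3)−g(6)=-3≡23 → x
o(14)−q(16)=-2≡24 → y

xy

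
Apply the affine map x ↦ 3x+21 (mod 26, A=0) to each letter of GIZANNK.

G(6): 3·6+21=39≡13 → N
I(8): 3·8+21=45≡19 → T
Z(25): 3·25+21=96≡18 → S
A(0): 3·0+21=21 → V
N(13): 3·13+21=60≡8 → I
N(13): 3·13+21=60≡8 → I
K(10): 3·10+21=51≡25 → Z

NTSVIIZ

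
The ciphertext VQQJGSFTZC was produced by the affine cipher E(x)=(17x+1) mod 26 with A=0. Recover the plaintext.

SHHCLBOYGX

The inverse of 17 mod 26 is 23, since 17·23=391≡1. Apply D(y)=23·(y−1) mod 26:
V(21): 23·(21−1)=460≡18 → S
Q(16): 23·(16−1)=345≡7 → H
Q(16): 23·(16−1)=345≡7 → H
J(9): 23·(9−1)=184≡2 → C
G(6): 23·(6−1)=115≡11 → L
S(18): 23·(18−1)=391≡1 → B
F(5): 23·(5−1)=92≡14 → O
T(19): 23·(19−1)=414≡24 → Y
Z(25): 23·(25−1)=552≡6 → G
C(2): 23·(2−1)=23 → X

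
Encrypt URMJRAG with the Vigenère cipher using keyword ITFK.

Repeat the key across the message: ITFKITF
U(20)+I(8): 28≡2 → C
R(17)+T(19): 36≡10 → K
M(12)+F(5): 17 → R
J(9)+K(10): 19 → T
R(17)+I(8): 25 → Z
A(0)+T(19): 19 → T
G(6)+F(5): 11 → L

CKRTZTL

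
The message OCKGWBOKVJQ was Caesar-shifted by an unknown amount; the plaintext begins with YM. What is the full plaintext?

YMUQGLYUFTA

From the crib: O(14)−Y(24)=-10≡16, so the shift is 16.
Subtract 16 from each ciphertext letter:
O(14): 14−16=-2≡24 → Y
C(2): 2−16=-14≡12 → M
K(10): 10−16=-6≡20 → U
G(6): 6−16=-10≡16 → Q
W(22): 22−16=6 → G
B(1): 1−16=-15≡11 → L
O(14): 14−16=-2≡24 → Y
K(10): 10−16=-6≡20 → U
V(21): 21−16=5 → F
J(9): 9−16=-7≡19 → T
Q(16): 16−16=0 → A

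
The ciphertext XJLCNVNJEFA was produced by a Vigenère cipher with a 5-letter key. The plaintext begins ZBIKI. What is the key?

Subtract each crib letter from the matching ciphertext letter (mod 26):
X(23)−Z(25)=-2≡24 → Y
J(9)−B(1)=8 → I
L(11)−I(8)=3 → D
C(2)−K(10)=-8≡18 → S
N(13)−I(8)=5 → F

YIDSF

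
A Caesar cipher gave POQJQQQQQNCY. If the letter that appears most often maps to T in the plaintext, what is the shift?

23

The most frequent ciphertext letter is Q (appears 6 times).
Q is position 16; T is position 19.
Shift = -3≡23.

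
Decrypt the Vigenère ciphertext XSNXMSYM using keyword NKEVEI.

Repeat the key across the ciphertext: NKEVEINK
X(23)−N(13): 10 → K
S(18)−K(10): 8 → I
N(13)−E(4): 9 → J
X(23)−V(21): 2 → C
M(12)−E(4): 8 → I
S(18)−I(8): 10 → K
Y(24)−N(13): 11 → L
M(12)−K(10): 2 → C

KIJCIKLC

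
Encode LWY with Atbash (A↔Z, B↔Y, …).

ODB

L(11) → O(14)
W(22) → D(3)
Y(24) → B(1)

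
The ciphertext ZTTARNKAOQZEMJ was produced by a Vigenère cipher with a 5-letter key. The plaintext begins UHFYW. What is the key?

Subtract each crib letter from the matching ciphertext letter (mod 26):
Z(25)−U(20)=5 → F
T(19)−H(7)=12 → M
T(19)−F(5)=14 → O
A(0)−Y(24)=-24≡2 → C
R(17)−W(22)=-5≡21 → V

FMOCV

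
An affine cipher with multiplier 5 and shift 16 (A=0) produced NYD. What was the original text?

PMN

The inverse of 5 mod 26 is 21, since 5·21=105≡1. Apply D(y)=21·(y−16) mod 26:
N(13): 21·(13−16)=-63≡15 → P
Y(24): 21·(24−16)=168≡12 → M
D(3): 21·(3−16)=-273≡13 → N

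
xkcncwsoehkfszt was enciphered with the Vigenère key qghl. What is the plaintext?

hevcmqldobductm

Repeat the key across the ciphertext: qghlqghlqghlqgh
x(23)−q(16): 7 → h
k(10)−g(6): 4 → e
c(2)−h(7): -5≡21 → v
n(13)−l(11): 2 → c
c(2)−q(16): -14≡12 → m
w(22)−g(6): 16 → q
s(18)−h(7): 11 → l
o(14)−l(11): 3 → d
e(4)−q(16): -12≡14 → o
h(7)−g(6): 1 → b
k(10)−h(7): 3 → d
f(5)−l(11): -6≡20 → u
s(18)−q(16): 2 → c
z(25)−g(6): 19 → t
t(19)−h(7): 12 → m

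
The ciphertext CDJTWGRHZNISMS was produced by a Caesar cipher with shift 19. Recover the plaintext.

JKQADNYOGUPZTZ

C(2): 2−19=-17≡9 → J
D(3): 3−19=-16≡10 → K
J(9): 9−19=-10≡16 → Q
T(19): 19−19=0 → A
W(22): 22−19=3 → D
G(6): 6−19=-13≡13 → N
R(17): 17−19=-2≡24 → Y
H(7): 7−19=-12≡14 → O
Z(25): 25−19=6 → G
N(13): 13−19=-6≡20 → U
I(8): 8−19=-11≡15 → P
S(18): 18−19=-1≡25 → Z
M(12): 12−19=-7≡19 → T
S(18): 18−19=-1≡25 → Z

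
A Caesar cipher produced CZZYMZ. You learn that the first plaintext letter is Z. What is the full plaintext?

ZWWVJW

From the crib: C(2)−Z(25)=-23≡3, so the shift is 3.
Subtract 3 from each ciphertext letter:
C(2): 2−3=-1≡25 → Z
Z(25): 25−3=22 → W
Z(25): 25−3=22 → W
Y(24): 24−3=21 → V
M(12): 12−3=9 → J
Z(25): 25−3=22 → W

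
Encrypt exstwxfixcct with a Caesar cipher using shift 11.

pidehiqtinne

e(4): 4+11=15 → p
x(23): 23+11=34≡8 → i
s(18): 18+11=29≡3 → d
t(19): 19+11=30≡4 → e
w(22): 22+11=33≡7 → h
x(23): 23+11=34≡8 → i
f(5): 5+11=16 → q
i(8): 8+11=19 → t
x(23): 23+11=34≡8 → i
c(2): 2+11=13 → n
c(2): 2+11=13 → n
t(19): 19+11=30≡4 → e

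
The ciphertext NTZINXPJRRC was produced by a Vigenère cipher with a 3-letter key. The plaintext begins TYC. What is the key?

UVX

Subtract each crib letter from the matching ciphertext letter (mod 26):
N(13)−T(19)=-6≡20 → U
T(19)−Y(24)=-5≡21 → V
Z(25)−C(2)=23 → X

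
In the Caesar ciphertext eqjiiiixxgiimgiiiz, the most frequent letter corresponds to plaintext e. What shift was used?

4

The most frequent ciphertext letter is i (appears 9 times).
i is position 8; e is position 4.
Shift = 4.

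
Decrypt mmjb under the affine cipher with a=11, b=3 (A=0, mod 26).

ppko

The inverse of 11 mod 26 is 19, since 11·19=209≡1. Apply D(y)=19·(y−3) mod 26:
m(12): 19·(12−3)=171≡15 → p
m(12): 19·(12−3)=171≡15 → p
j(9): 19·(9−3)=114≡10 → k
b(1): 19·(1−3)=-38≡14 → o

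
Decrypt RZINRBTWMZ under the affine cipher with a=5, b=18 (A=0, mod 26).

FRYZFHVGER

The inverse of 5 mod 26 is 21, since 5·21=105≡1. Apply D(y)=21·(y−18) mod 26:
R(17): 21·(17−18)=-21≡5 → F
Z(25): 21·(25−18)=147≡17 → R
I(8): 21·(8−18)=-210≡24 → Y
N(13): 21·(13−18)=-105≡25 → Z
R(17): 21·(17−18)=-21≡5 → F
B(1): 21·(1−18)=-357≡7 → H
T(19): 21·(19−18)=21 → V
W(22): 21·(22−18)=84≡6 → G
M(12): 21·(12−18)=-126≡4 → E
Z(25): 21·(25−18)=147≡17 → R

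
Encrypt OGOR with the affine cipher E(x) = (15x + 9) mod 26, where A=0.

O(14): 15·14+9=219≡11 → L
G(6): 15·6+9=99≡21 → V
O(14): 15·14+9=219≡11 → L
R(17): 15·17+9=264≡4 → E

LVLE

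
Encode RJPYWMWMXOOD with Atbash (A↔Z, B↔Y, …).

R(17) → I(8)
J(9) → Q(16)
P(15) → K(10)
Y(24) → B(1)
W(22) → D(3)
M(12) → N(13)
W(22) → D(3)
M(12) → N(13)
X(23) → C(2)
O(14) → L(11)
O(14) → L(11)
D(3) → W(22)

IQKBDNDNCLLW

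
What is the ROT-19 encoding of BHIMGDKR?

UABFZWDK

B(1): 1+19=20 → U
H(7): 7+19=26≡0 → A
I(8): 8+19=27≡1 → B
M(12): 12+19=31≡5 → F
G(6): 6+19=25 → Z
D(3): 3+19=22 → W
K(10): 10+19=29≡3 → D
R(17): 17+19=36≡10 → K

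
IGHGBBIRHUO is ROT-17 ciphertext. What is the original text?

I(8): 8−17=-9≡17 → R
G(6): 6−17=-11≡15 → P
H(7): 7−17=-10≡16 → Q
G(6): 6−17=-11≡15 → P
B(1): 1−17=-16≡10 → K
B(1): 1−17=-16≡10 → K
I(8): 8−17=-9≡17 → R
R(17): 17−17=0 → A
H(7): 7−17=-10≡16 → Q
U(20): 20−17=3 → D
O(14): 14−17=-3≡23 → X

RPQPKKRAQDX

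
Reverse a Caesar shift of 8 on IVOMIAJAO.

ANGEASBSG

I(8): 8−8=0 → A
V(21): 21−8=13 → N
O(14): 14−8=6 → G
M(12): 12−8=4 → E
I(8): 8−8=0 → A
A(0): 0−8=-8≡18 → S
J(9): 9−8=1 → B
A(0): 0−8=-8≡18 → S
O(14): 14−8=6 → G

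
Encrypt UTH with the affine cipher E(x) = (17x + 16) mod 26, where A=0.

SBF

U(20): 17·20+16=356≡18 → S
T(19): 17·19+16=339≡1 → B
H(7): 17·7+16=135≡5 → F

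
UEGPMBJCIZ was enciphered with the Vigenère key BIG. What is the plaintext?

TWAOEVIUCY

Repeat the key across the ciphertext: BIGBIGBIGB
U(20)−B(1): 19 → T
E(4)−I(8): -4≡22 → W
G(6)−G(6): 0 → A
P(15)−B(1): 14 → O
M(12)−I(8): 4 → E
B(1)−G(6): -5≡21 → V
J(9)−B(1): 8 → I
C(2)−I(8): -6≡20 → U
I(8)−G(6): 2 → C
Z(25)−B(1): 24 → Y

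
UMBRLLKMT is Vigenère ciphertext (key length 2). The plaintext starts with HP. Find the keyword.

NX

Subtract each crib letter from the matching ciphertext letter (mod 26):
U(20)−H(7)=13 → N
M(12)−P(15)=-3≡23 → X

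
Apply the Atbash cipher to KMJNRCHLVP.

K(10) → P(15)
M(12) → N(13)
J(9) → Q(16)
N(13) → M(12)
R(17) → I(8)
C(2) → X(23)
H(7) → S(18)
L(11) → O(14)
V(21) → E(4)
P(15) → K(10)

PNQMIXSOEK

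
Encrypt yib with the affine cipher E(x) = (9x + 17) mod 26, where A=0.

y(24): 9·24+17=233≡25 → z
i(8): 9·8+17=89≡11 → l
b(1): 9·1+17=26≡0 → a

zla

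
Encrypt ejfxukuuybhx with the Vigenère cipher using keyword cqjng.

gzokamkdlhjn

Repeat the key across the message: cqjngcqjngcq
e(4)+c(2): 6 → g
j(9)+q(16): 25 → z
f(5)+j(9): 14 → o
x(23)+n(13): 36≡10 → k
u(20)+g(6): 26≡0 → a
k(10)+c(2): 12 → m
u(20)+q(16): 36≡10 → k
u(20)+j(9): 29≡3 → d
y(24)+n(13): 37≡11 → l
b(1)+g(6): 7 → h
h(7)+c(2): 9 → j
x(23)+q(16): 39≡13 → n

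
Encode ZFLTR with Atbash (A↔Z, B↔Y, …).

Z(25) → A(0)
F(5) → U(20)
L(11) → O(14)
T(19) → G(6)
R(17) → I(8)

AUOGI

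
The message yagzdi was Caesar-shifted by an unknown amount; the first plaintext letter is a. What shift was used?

24

From the crib: y(24)−a(0)=24, so the shift is 24.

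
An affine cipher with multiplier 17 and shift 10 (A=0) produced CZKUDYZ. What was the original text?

The inverse of 17 mod 26 is 23, since 17·23=391≡1. Apply D(y)=23·(y−10) mod 26:
C(2): 23·(2−10)=-184≡24 → Y
Z(25): 23·(25−10)=345≡7 → H
K(10): 23·(10−10)=0 → A
U(20): 23·(20−10)=230≡22 → W
D(3): 23·(3−10)=-161≡21 → V
Y(24): 23·(24−10)=322≡10 → K
Z(25): 23·(25−10)=345≡7 → H

YHAWVKH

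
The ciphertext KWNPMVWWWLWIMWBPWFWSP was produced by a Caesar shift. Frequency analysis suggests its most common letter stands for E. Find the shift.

18

The most frequent ciphertext letter is W (appears 8 times).
W is position 22; E is position 4.
Shift = 18.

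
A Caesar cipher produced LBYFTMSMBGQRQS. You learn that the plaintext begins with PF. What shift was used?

From the crib: L(11)−P(15)=-4≡22, so the shift is 22.

22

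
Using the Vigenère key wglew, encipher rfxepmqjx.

nliiliwub

Repeat the key across the message: wglewwgle
r(17)+w(22): 39≡13 → n
f(5)+g(6): 11 → l
x(23)+l(11): 34≡8 → i
e(4)+e(4): 8 → i
p(15)+w(22): 37≡11 → l
m(12)+w(22): 34≡8 → i
q(16)+g(6): 22 → w
j(9)+l(11): 20 → u
x(23)+e(4): 27≡1 → b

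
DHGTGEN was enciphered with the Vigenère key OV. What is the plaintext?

Repeat the key across the ciphertext: OVOVOVO
D(3)−O(14): -11≡15 → P
H(7)−V(21): -14≡12 → M
G(6)−O(14): -8≡18 → S
T(19)−V(21): -2≡24 → Y
G(6)−O(14): -8≡18 → S
E(4)−V(21): -17≡9 → J
N(13)−O(14): -1≡25 → Z

PMSYSJZ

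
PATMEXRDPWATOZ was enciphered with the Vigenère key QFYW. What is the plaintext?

Repeat the key across the ciphertext: QFYWQFYWQFYWQF
P(15)−Q(16): -1≡25 → Z
A(0)−F(5): -5≡21 → V
T(19)−Y(24): -5≡21 → V
M(12)−W(22): -10≡16 → Q
E(4)−Q(16): -12≡14 → O
X(23)−F(5): 18 → S
R(17)−Y(24): -7≡19 → T
D(3)−W(22): -19≡7 → H
P(15)−Q(16): -1≡25 → Z
W(22)−F(5): 17 → R
A(0)−Y(24): -24≡2 → C
T(19)−W(22): -3≡23 → X
O(14)−Q(16): -2≡24 → Y
Z(25)−F(5): 20 → U

ZVVQOSTHZRCXYU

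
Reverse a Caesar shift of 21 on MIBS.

M(12): 12−21=-9≡17 → R
I(8): 8−21=-13≡13 → N
B(1): 1−21=-20≡6 → G
S(18): 18−21=-3≡23 → X

RNGX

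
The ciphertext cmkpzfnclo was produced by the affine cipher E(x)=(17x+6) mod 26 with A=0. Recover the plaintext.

miozvdfmlc

The inverse of 17 mod 26 is 23, since 17·23=391≡1. Apply D(y)=23·(y−6) mod 26:
c(2): 23·(2−6)=-92≡12 → m
m(12): 23·(12−6)=138≡8 → i
k(10): 23·(10−6)=92≡14 → o
p(15): 23·(15−6)=207≡25 → z
z(25): 23·(25−6)=437≡21 → v
f(5): 23·(5−6)=-23≡3 → d
n(13): 23·(13−6)=161≡5 → f
c(2): 23·(2−6)=-92≡12 → m
l(11): 23·(11−6)=115≡11 → l
o(14): 23·(14−6)=184≡2 → c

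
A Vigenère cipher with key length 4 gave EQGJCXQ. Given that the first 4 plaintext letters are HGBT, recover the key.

Subtract each crib letter from the matching ciphertext letter (mod 26):
E(4)−H(7)=-3≡23 → X
Q(16)−G(6)=10 → K
G(6)−B(1)=5 → F
J(9)−T(19)=-10≡16 → Q

XKFQ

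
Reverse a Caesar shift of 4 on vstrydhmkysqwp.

ropnuzdiguomsl

v(21): 21−4=17 → r
s(18): 18−4=14 → o
t(19): 19−4=15 → p
r(17): 17−4=13 → n
y(24): 24−4=20 → u
d(3): 3−4=-1≡25 → z
h(7): 7−4=3 → d
m(12): 12−4=8 → i
k(10): 10−4=6 → g
y(24): 24−4=20 → u
s(18): 18−4=14 → o
q(16): 16−4=12 → m
w(22): 22−4=18 → s
p(15): 15−4=11 → l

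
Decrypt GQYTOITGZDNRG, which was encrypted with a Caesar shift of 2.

G(6): 6−2=4 → E
Q(16): 16−2=14 → O
Y(24): 24−2=22 → W
T(19): 19−2=17 → R
O(14): 14−2=12 → M
I(8): 8−2=6 → G
T(19): 19−2=17 → R
G(6): 6−2=4 → E
Z(25): 25−2=23 → X
D(3): 3−2=1 → B
N(13): 13−2=11 → L
R(17): 17−2=15 → P
G(6): 6−2=4 → E

EOWRMGREXBLPE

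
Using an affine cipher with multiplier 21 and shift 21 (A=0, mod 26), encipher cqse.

ltjb

c(2): 21·2+21=63≡11 → l
q(16): 21·16+21=357≡19 → t
s(18): 21·18+21=399≡9 → j
e(4): 21·4+21=105≡1 → b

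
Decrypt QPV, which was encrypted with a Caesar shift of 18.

Q(16): 16−18=-2≡24 → Y
P(15): 15−18=-3≡23 → X
V(21): 21−18=3 → D

YXD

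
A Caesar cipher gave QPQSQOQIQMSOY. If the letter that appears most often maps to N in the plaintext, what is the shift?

3

The most frequent ciphertext letter is Q (appears 5 times).
Q is position 16; N is position 13.
Shift = 3.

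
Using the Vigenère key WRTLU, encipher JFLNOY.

Repeat the key across the message: WRTLUW
J(9)+W(22): 31≡5 → F
F(5)+R(17): 22 → W
L(11)+T(19): 30≡4 → E
N(13)+L(11): 24 → Y
O(14)+U(20): 34≡8 → I
Y(24)+W(22): 46≡20 → U

FWEYIU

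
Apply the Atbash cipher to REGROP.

IVTILK

R(17) → I(8)
E(4) → V(21)
G(6) → T(19)
R(17) → I(8)
O(14) → L(11)
P(15) → K(10)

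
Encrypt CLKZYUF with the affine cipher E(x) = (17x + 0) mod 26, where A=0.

C(2): 17·2+0=34≡8 → I
L(11): 17·11+0=187≡5 → F
K(10): 17·10+0=170≡14 → O
Z(25): 17·25+0=425≡9 → J
Y(24): 17·24+0=408≡18 → S
U(20): 17·20+0=340≡2 → C
F(5): 17·5+0=85≡7 → H

IFOJSCH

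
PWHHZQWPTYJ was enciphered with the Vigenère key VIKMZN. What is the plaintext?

UOXVADBHJMK

Repeat the key across the ciphertext: VIKMZNVIKMZ
P(15)−V(21): -6≡20 → U
W(22)−I(8): 14 → O
H(7)−K(10): -3≡23 → X
H(7)−M(12): -5≡21 → V
Z(25)−Z(25): 0 → A
Q(16)−N(13): 3 → D
W(22)−V(21): 1 → B
P(15)−I(8): 7 → H
T(19)−K(10): 9 → J
Y(24)−M(12): 12 → M
J(9)−Z(25): -16≡10 → K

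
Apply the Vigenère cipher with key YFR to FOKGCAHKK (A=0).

DTBEHRFPB

Repeat the key across the message: YFRYFRYFR
F(5)+Y(24): 29≡3 → D
O(14)+F(5): 19 → T
K(10)+R(17): 27≡1 → B
G(6)+Y(24): 30≡4 → E
C(2)+F(5): 7 → H
A(0)+R(17): 17 → R
H(7)+Y(24): 31≡5 → F
K(10)+F(5): 15 → P
K(10)+R(17): 27≡1 → B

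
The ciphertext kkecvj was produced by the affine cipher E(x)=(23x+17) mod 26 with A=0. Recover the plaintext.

The inverse of 23 mod 26 is 17, since 23·17=391≡1. Apply D(y)=17·(y−17) mod 26:
k(10): 17·(10−17)=-119≡11 → l
k(10): 17·(10−17)=-119≡11 → l
e(4): 17·(4−17)=-221≡13 → n
c(2): 17·(2−17)=-255≡5 → f
v(21): 17·(21−17)=68≡16 → q
j(9): 17·(9−17)=-136≡20 → u

llnfqu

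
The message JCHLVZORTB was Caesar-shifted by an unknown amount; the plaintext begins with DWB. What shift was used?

From the crib: J(9)−D(3)=6, so the shift is 6.

6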